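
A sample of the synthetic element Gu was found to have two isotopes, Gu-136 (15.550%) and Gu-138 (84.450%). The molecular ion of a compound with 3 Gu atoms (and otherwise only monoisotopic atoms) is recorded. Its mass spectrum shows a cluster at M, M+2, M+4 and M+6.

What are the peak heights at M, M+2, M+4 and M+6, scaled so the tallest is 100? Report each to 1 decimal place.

Expanding (0.15550 + 0.84450)^3:
P(M) = 0.15550^3 = 0.003760
P(M+2) = 3 × 0.15550^2 × 0.84450^1 = 0.061261
P(M+4) = 3 × 0.15550^1 × 0.84450^2 = 0.332699
P(M+6) = 0.84450^3 = 0.602281
The M+6 peak is largest (0.602281); scaling to 100 gives 0.6 : 10.2 : 55.2 : 100.0.

0.6 : 10.2 : 55.2 : 100.0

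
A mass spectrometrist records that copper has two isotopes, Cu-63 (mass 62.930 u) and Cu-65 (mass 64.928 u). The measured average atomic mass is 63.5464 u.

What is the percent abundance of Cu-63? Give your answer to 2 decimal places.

69.15%

Let x be the fractional abundance of Cu-63; then Cu-65 has abundance 1 − x.
62.930·x + 64.928·(1 − x) = 63.5464
(62.930 − 64.928)·x = 63.5464 − 64.928
x = -1.3816 / -1.998 = 0.69149 → 69.15% Cu-63, 30.85% Cu-65.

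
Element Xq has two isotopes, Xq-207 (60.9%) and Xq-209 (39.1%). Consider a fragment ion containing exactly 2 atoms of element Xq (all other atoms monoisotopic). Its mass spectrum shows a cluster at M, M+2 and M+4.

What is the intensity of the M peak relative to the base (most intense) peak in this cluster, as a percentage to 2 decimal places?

(0.609 + 0.391)^2 gives M 0.3709, M+2 0.4762, M+4 0.1529; the largest is M+2.
P(M+2) = C(2,1) × 0.609^1 × 0.391^1 = 2 × 0.6090 × 0.3910 = 0.476238 (base)
P(M) = C(2,0) × 0.609^2 × 0.391^0 = 1 × 0.370881 × 1.0000 = 0.370881
Relative intensity = 0.370881 / 0.476238 × 100 = 77.88

77.88%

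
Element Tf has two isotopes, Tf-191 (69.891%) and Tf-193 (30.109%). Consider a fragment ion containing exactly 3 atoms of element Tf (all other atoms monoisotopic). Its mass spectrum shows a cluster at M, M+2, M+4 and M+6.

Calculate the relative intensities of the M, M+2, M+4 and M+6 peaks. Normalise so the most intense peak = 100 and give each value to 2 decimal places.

The 3 Tf atoms are independent, so intensities follow the terms of (0.69891 + 0.30109)^3.
P(M) = 0.69891^3 = 0.341400
P(M+2) = 3 × 0.69891^2 × 0.30109^1 = 0.441225
P(M+4) = 3 × 0.69891^1 × 0.30109^2 = 0.190079
P(M+6) = 0.30109^3 = 0.027295
The M+2 peak is largest (0.441225); scaling to 100 gives 77.38 : 100.00 : 43.08 : 6.19.

77.38 : 100.00 : 43.08 : 6.19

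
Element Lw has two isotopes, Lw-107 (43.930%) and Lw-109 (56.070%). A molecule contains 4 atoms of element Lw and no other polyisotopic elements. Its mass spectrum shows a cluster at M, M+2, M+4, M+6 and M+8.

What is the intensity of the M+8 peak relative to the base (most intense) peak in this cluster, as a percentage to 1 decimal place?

(0.43930 + 0.56070)^4 gives M 0.0372, M+2 0.1901, M+4 0.3640, M+6 0.3098, M+8 0.0988; the largest is M+4.
P(M+4) = C(4,2) × 0.43930^2 × 0.56070^2 = 6 × 0.19298449 × 0.31438449 = 0.364028 (base)
P(M+8) = C(4,4) × 0.43930^0 × 0.56070^4 = 1 × 1.0000 × 0.09883761 = 0.098838
Relative intensity = 0.098838 / 0.364028 × 100 = 27.2

27.2%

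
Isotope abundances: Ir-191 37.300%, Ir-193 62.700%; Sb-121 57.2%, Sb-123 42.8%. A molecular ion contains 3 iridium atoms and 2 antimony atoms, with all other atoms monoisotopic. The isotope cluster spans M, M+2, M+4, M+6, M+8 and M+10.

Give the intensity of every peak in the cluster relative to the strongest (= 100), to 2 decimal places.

Iridium pattern (n=3): 0.05189512 : 0.26170165 : 0.43991135 : 0.24649188
Antimony pattern (n=2): 0.327184 : 0.489632 : 0.183184
Convolve the two distributions (both contribute in 2-u steps):
  M: 0.05189512×0.327184 = 0.016979
  M+2: 0.05189512×0.489632 + 0.26170165×0.327184 = 0.111034
  M+4: 0.05189512×0.183184 + 0.26170165×0.489632 + 0.43991135×0.327184 = 0.281576
  M+6: 0.26170165×0.183184 + 0.43991135×0.489632 + 0.24649188×0.327184 = 0.343982
  M+8: 0.43991135×0.183184 + 0.24649188×0.489632 = 0.201275
  M+10: 0.24649188×0.183184 = 0.045153
Scale to base peak (0.343982) = 100: 4.94 : 32.28 : 81.86 : 100.00 : 58.51 : 13.13

4.94 : 32.28 : 81.86 : 100.00 : 58.51 : 13.13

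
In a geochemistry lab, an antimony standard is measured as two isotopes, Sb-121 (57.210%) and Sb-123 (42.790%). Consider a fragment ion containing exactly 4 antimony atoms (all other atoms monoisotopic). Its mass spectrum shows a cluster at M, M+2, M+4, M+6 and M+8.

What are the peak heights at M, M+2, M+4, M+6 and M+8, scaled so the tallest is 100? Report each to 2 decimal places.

29.79 : 89.13 : 100.00 : 49.86 : 9.32

Expanding (0.57210 + 0.42790)^4:
P(M) = 0.57210^4 = 0.107124
P(M+2) = 4 × 0.57210^3 × 0.42790^1 = 0.320493
P(M+4) = 6 × 0.57210^2 × 0.42790^2 = 0.359567
P(M+6) = 4 × 0.57210^1 × 0.42790^3 = 0.179291
P(M+8) = 0.42790^4 = 0.033525
The M+4 peak is largest (0.359567); scaling to 100 gives 29.79 : 89.13 : 100.00 : 49.86 : 9.32.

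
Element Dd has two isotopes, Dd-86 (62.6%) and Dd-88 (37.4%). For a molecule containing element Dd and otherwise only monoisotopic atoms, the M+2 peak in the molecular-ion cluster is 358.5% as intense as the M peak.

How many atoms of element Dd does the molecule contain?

6

For n independent Dd atoms, I(M+2)/I(M) = n · (abundance Dd-88) / (abundance Dd-86) = n · 0.374/0.626.
n = 3.585 × 0.626/0.374 = 6.00 ≈ 6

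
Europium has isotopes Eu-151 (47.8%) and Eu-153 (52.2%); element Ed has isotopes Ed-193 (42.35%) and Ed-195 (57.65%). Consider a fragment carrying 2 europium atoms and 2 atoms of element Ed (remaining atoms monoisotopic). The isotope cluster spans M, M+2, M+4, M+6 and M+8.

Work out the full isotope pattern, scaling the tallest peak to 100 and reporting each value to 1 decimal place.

11.1 : 54.6 : 100.0 : 81.1 : 24.6

Europium pattern (n=2): 0.228484 : 0.499032 : 0.272484
Element Ed pattern (n=2): 0.17935225 : 0.4882955 : 0.33235225
Convolve the two distributions (both contribute in 2-u steps):
  M: 0.228484×0.17935225 = 0.040979
  M+2: 0.228484×0.4882955 + 0.499032×0.17935225 = 0.201070
  M+4: 0.228484×0.33235225 + 0.499032×0.4882955 + 0.272484×0.17935225 = 0.368483
  M+6: 0.499032×0.33235225 + 0.272484×0.4882955 = 0.298907
  M+8: 0.272484×0.33235225 = 0.090561
Scale to base peak (0.368483) = 100: 11.1 : 54.6 : 100.0 : 81.1 : 24.6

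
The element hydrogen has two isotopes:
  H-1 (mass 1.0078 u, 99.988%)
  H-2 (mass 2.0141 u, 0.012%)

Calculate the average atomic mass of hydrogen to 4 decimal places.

Weight each isotope mass by its fractional abundance: 0.99988 × 1.0078 + 0.00012 × 2.0141
= 1.00768 + 0.00024 = 1.00792 u

1.0079 u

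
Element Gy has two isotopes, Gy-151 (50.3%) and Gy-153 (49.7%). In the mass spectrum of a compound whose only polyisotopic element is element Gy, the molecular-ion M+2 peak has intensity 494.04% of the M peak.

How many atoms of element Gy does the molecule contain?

The M+2/M ratio from n Gy atoms is n · q/p = n · 0.497/0.503.
n = 4.9404 × 0.503/0.497 = 5.00 ≈ 5

5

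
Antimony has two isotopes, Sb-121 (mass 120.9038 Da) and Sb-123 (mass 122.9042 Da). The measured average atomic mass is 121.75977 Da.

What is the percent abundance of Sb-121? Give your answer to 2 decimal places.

57.21%

Writing the weighted mean with unknown fraction x of Sb-121:
120.9038·x + 122.9042·(1 − x) = 121.75977
(120.9038 − 122.9042)·x = 121.75977 − 122.9042
x = -1.14443 / -2.0004 = 0.57210 → 57.21% Sb-121, 42.79% Sb-123.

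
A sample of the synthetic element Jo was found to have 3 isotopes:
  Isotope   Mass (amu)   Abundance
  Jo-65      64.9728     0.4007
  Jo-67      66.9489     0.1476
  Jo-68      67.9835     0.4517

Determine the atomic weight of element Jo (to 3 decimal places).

66.624 amu

Weight each isotope mass by its fractional abundance: 0.4007 × 64.9728 + 0.1476 × 66.9489 + 0.4517 × 67.9835
= 26.03460 + 9.88166 + 30.70815 = 66.62441 amu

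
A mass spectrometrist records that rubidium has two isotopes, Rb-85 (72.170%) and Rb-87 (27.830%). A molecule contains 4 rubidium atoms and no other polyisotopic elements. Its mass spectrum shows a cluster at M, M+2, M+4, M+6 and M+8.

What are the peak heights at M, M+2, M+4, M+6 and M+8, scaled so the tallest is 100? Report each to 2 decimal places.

Each Rb atom is independently Rb-85 (p = 0.72170) or Rb-87 (q = 0.27830); the cluster is the binomial expansion (p + q)^4.
P(M) = 0.72170^4 = 0.271286
P(M+2) = 4 × 0.72170^3 × 0.27830^1 = 0.418450
P(M+4) = 6 × 0.72170^2 × 0.27830^2 = 0.242042
P(M+6) = 4 × 0.72170^1 × 0.27830^3 = 0.062224
P(M+8) = 0.27830^4 = 0.005999
The M+2 peak is largest (0.418450); scaling to 100 gives 64.83 : 100.00 : 57.84 : 14.87 : 1.43.

64.83 : 100.00 : 57.84 : 14.87 : 1.43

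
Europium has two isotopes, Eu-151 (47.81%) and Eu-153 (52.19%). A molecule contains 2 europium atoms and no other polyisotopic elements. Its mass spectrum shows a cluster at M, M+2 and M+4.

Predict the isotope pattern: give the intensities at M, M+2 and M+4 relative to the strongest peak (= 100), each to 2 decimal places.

Each Eu atom is independently Eu-151 (p = 0.4781) or Eu-153 (q = 0.5219); the cluster is the binomial expansion (p + q)^2.
P(M) = 0.4781^2 = 0.228580
P(M+2) = 2 × 0.4781^1 × 0.5219^1 = 0.499041
P(M+4) = 0.5219^2 = 0.272380
The M+2 peak is largest (0.499041); scaling to 100 gives 45.80 : 100.00 : 54.58.

45.80 : 100.00 : 54.58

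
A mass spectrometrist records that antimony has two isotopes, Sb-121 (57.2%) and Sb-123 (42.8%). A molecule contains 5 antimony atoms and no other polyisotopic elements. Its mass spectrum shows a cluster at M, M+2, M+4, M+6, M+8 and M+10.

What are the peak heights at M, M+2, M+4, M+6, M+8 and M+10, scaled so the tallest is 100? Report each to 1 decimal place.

Each Sb atom is independently Sb-121 (p = 0.572) or Sb-123 (q = 0.428); the cluster is the binomial expansion (p + q)^5.
P(M) = 0.572^5 = 0.061232
P(M+2) = 5 × 0.572^4 × 0.428^1 = 0.229086
P(M+4) = 10 × 0.572^3 × 0.428^2 = 0.342827
P(M+6) = 10 × 0.572^2 × 0.428^3 = 0.256521
P(M+8) = 5 × 0.572^1 × 0.428^4 = 0.095971
P(M+10) = 0.428^5 = 0.014362
The M+4 peak is largest (0.342827); scaling to 100 gives 17.9 : 66.8 : 100.0 : 74.8 : 28.0 : 4.2.

17.9 : 66.8 : 100.0 : 74.8 : 28.0 : 4.2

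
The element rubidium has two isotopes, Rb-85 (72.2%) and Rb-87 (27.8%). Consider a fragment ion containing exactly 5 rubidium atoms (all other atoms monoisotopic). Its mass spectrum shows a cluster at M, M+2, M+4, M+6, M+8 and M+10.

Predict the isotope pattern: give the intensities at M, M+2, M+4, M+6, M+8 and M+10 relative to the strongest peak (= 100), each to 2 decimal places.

51.94 : 100.00 : 77.01 : 29.65 : 5.71 : 0.44

The 5 Rb atoms are independent, so intensities follow the terms of (0.722 + 0.278)^5.
P(M) = 0.722^5 = 0.196194
P(M+2) = 5 × 0.722^4 × 0.278^1 = 0.377714
P(M+4) = 10 × 0.722^3 × 0.278^2 = 0.290872
P(M+6) = 10 × 0.722^2 × 0.278^3 = 0.111998
P(M+8) = 5 × 0.722^1 × 0.278^4 = 0.021562
P(M+10) = 0.278^5 = 0.001660
The M+2 peak is largest (0.377714); scaling to 100 gives 51.94 : 100.00 : 77.01 : 29.65 : 5.71 : 0.44.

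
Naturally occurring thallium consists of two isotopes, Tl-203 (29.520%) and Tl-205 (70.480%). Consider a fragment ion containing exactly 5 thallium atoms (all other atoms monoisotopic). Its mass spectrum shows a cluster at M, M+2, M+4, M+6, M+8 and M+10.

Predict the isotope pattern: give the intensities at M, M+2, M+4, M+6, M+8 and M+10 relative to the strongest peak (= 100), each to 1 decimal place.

0.6 : 7.3 : 35.1 : 83.8 : 100.0 : 47.8

Each Tl atom is independently Tl-203 (p = 0.29520) or Tl-205 (q = 0.70480); the cluster is the binomial expansion (p + q)^5.
P(M) = 0.29520^5 = 0.002242
P(M+2) = 5 × 0.29520^4 × 0.70480^1 = 0.026761
P(M+4) = 10 × 0.29520^3 × 0.70480^2 = 0.127785
P(M+6) = 10 × 0.29520^2 × 0.70480^3 = 0.305092
P(M+8) = 5 × 0.29520^1 × 0.70480^4 = 0.364208
P(M+10) = 0.70480^5 = 0.173912
The M+8 peak is largest (0.364208); scaling to 100 gives 0.6 : 7.3 : 35.1 : 83.8 : 100.0 : 47.8.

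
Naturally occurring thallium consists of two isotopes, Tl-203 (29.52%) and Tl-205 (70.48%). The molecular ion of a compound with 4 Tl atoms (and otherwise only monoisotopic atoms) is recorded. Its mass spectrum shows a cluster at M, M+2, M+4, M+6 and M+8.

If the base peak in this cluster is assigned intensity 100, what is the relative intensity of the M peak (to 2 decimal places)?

(0.2952 + 0.7048)^4 gives M 0.0076, M+2 0.0725, M+4 0.2597, M+6 0.4134, M+8 0.2468; the largest is M+6.
P(M+6) = C(4,3) × 0.2952^1 × 0.7048^3 = 4 × 0.2952 × 0.35010449 = 0.413403 (base)
P(M) = C(4,0) × 0.2952^4 × 0.7048^0 = 1 × 0.00759391 × 1.0000 = 0.007594
Relative intensity = 0.007594 / 0.413403 × 100 = 1.84

1.84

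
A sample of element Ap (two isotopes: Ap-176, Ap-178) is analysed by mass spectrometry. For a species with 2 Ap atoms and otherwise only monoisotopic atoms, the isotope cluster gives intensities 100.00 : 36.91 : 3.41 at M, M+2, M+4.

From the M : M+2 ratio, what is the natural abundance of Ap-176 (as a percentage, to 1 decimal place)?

Write p for the Ap-176 fraction. I(M+2)/I(M) = [C(2,1)·p^1·(1−p)] / p^2 = 2·(1−p)/p = 36.91/100.00 = 0.3691
(1−p)/p = 0.3691/2 = 0.1845  ⇒  p = 1/(1 + 0.1845) = 0.8442
Ap-176: 84.4%, Ap-178: 15.6%.

84.4%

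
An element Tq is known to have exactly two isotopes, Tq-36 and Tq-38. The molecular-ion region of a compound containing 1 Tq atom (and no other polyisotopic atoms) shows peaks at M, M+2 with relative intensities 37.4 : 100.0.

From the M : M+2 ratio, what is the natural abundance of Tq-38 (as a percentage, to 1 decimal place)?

72.8%

Let p = fractional abundance of Tq-36. I(M+2)/I(M) = [C(1,1)·p^0·(1−p)] / p^1 = 1·(1−p)/p = 100.0/37.4 = 2.6738
(1−p)/p = 2.6738/1 = 2.6738  ⇒  p = 1/(1 + 2.6738) = 0.2722
Tq-36: 27.2%, Tq-38: 72.8%.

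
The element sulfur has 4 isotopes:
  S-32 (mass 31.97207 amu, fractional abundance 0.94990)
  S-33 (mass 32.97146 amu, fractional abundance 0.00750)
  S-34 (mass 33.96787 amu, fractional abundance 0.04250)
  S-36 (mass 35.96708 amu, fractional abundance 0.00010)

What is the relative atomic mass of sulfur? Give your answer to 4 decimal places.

32.0648 amu

Ar = Σ fᵢ·mᵢ = 0.94990 × 31.97207 + 0.00750 × 32.97146 + 0.04250 × 33.96787 + 0.00010 × 35.96708
= 30.370269 + 0.247286 + 1.443634 + 0.003597 = 32.064786 amu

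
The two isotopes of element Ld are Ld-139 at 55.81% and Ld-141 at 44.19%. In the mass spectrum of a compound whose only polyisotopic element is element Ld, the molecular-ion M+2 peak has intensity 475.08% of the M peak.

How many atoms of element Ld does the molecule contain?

With n Ld atoms, P(M+2)/P(M) = C(n,1)·p^(n−1)q / p^n = n·q/p = n · 0.4419/0.5581.
n = 4.7508 × 0.5581/0.4419 = 6.00 ≈ 6

6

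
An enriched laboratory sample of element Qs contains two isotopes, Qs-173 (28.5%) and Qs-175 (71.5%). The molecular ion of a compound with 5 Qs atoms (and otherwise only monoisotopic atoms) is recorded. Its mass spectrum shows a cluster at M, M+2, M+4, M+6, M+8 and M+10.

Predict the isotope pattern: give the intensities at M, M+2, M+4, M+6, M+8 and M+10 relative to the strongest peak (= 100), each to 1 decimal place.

0.5 : 6.3 : 31.8 : 79.7 : 100.0 : 50.2

Expanding (0.285 + 0.715)^5:
P(M) = 0.285^5 = 0.001880
P(M+2) = 5 × 0.285^4 × 0.715^1 = 0.023586
P(M+4) = 10 × 0.285^3 × 0.715^2 = 0.118344
P(M+6) = 10 × 0.285^2 × 0.715^3 = 0.296898
P(M+8) = 5 × 0.285^1 × 0.715^4 = 0.372425
P(M+10) = 0.715^5 = 0.186866
The M+8 peak is largest (0.372425); scaling to 100 gives 0.5 : 6.3 : 31.8 : 79.7 : 100.0 : 50.2.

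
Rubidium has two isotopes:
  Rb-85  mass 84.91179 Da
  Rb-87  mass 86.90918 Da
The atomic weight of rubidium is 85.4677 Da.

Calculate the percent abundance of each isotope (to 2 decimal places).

Rb-85: 72.17%, Rb-87: 27.83%

Let x be the fractional abundance of Rb-85; then Rb-87 has abundance 1 − x.
84.91179·x + 86.90918·(1 − x) = 85.4677
(84.91179 − 86.90918)·x = 85.4677 − 86.90918
x = -1.44148 / -1.99739 = 0.72168 → 72.17% Rb-85, 27.83% Rb-87.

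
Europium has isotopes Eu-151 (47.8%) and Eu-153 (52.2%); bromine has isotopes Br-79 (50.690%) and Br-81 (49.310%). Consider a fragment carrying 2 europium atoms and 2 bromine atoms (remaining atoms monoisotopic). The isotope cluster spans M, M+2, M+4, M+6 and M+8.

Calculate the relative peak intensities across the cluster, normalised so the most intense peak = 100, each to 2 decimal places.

Europium pattern (n=2): 0.228484 : 0.499032 : 0.272484
Bromine pattern (n=2): 0.25694761 : 0.49990478 : 0.24314761
Convolve the two distributions (both contribute in 2-u steps):
  M: 0.228484×0.25694761 = 0.058708
  M+2: 0.228484×0.49990478 + 0.499032×0.25694761 = 0.242445
  M+4: 0.228484×0.24314761 + 0.499032×0.49990478 + 0.272484×0.25694761 = 0.375038
  M+6: 0.499032×0.24314761 + 0.272484×0.49990478 = 0.257554
  M+8: 0.272484×0.24314761 = 0.066254
Scale to base peak (0.375038) = 100: 15.65 : 64.65 : 100.00 : 68.67 : 17.67

15.65 : 64.65 : 100.00 : 68.67 : 17.67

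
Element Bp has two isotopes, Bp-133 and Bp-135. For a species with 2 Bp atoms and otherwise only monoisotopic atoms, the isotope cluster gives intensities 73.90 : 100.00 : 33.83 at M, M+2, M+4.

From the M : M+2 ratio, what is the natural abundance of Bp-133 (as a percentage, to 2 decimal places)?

If p is the fraction of Bp that is Bp-133, then I(M+2)/I(M) = [C(2,1)·p^1·(1−p)] / p^2 = 2·(1−p)/p = 100.00/73.90 = 1.3532
(1−p)/p = 1.3532/2 = 0.6766  ⇒  p = 1/(1 + 0.6766) = 0.5964
Bp-133: 59.64%, Bp-135: 40.36%.

59.64%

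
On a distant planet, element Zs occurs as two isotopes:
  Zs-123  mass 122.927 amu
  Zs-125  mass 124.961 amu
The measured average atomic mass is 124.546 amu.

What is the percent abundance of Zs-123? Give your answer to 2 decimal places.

With x = fraction of Zs-123 (so Zs-125 is 1 − x):
122.927·x + 124.961·(1 − x) = 124.546
(122.927 − 124.961)·x = 124.546 − 124.961
x = -0.415 / -2.034 = 0.20403 → 20.40% Zs-123, 79.60% Zs-125.

20.40%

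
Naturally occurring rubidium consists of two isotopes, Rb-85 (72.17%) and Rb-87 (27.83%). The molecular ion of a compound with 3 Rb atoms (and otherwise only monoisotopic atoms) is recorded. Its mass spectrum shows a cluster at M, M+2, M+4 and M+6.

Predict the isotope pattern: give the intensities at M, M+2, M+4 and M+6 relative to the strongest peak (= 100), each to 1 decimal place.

Expanding (0.7217 + 0.2783)^3:
P(M) = 0.7217^3 = 0.375898
P(M+2) = 3 × 0.7217^2 × 0.2783^1 = 0.434858
P(M+4) = 3 × 0.7217^1 × 0.2783^2 = 0.167689
P(M+6) = 0.2783^3 = 0.021555
The M+2 peak is largest (0.434858); scaling to 100 gives 86.4 : 100.0 : 38.6 : 5.0.

86.4 : 100.0 : 38.6 : 5.0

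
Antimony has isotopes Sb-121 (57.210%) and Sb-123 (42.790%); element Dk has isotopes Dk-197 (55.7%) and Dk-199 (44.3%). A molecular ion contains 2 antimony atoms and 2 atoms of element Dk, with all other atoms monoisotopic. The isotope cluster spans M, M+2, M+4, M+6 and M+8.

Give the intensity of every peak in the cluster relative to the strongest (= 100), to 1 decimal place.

28.0 : 86.4 : 100.0 : 51.4 : 9.9

Antimony pattern (n=2): 0.32729841 : 0.48960318 : 0.18309841
Element Dk pattern (n=2): 0.310249 : 0.493502 : 0.196249
Convolve the two distributions (both contribute in 2-u steps):
  M: 0.32729841×0.310249 = 0.101544
  M+2: 0.32729841×0.493502 + 0.48960318×0.310249 = 0.313421
  M+4: 0.32729841×0.196249 + 0.48960318×0.493502 + 0.18309841×0.310249 = 0.362658
  M+6: 0.48960318×0.196249 + 0.18309841×0.493502 = 0.186444
  M+8: 0.18309841×0.196249 = 0.035933
Scale to base peak (0.362658) = 100: 28.0 : 86.4 : 100.0 : 51.4 : 9.9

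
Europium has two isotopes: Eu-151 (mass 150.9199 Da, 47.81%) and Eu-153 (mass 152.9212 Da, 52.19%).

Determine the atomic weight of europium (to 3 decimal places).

The abundance-weighted mean is 0.4781 × 150.9199 + 0.5219 × 152.9212
= 72.15480 + 79.80957 = 151.96437 Da

151.964 Da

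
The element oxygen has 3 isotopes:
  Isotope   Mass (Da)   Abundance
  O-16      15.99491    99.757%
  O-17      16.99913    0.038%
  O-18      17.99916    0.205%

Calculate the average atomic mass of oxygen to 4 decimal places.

Average mass = Σ (abundance × isotope mass) = 0.99757 × 15.99491 + 0.00038 × 16.99913 + 0.00205 × 17.99916
= 15.956042 + 0.006460 + 0.036898 = 15.999400 Da

15.9994 Da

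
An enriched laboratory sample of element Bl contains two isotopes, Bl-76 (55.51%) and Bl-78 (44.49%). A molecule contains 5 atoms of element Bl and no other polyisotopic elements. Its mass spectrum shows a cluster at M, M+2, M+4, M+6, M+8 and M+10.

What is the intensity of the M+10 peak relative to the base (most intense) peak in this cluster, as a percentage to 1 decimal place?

5.1%

Term probabilities: M 0.0527, M+2 0.2112, M+4 0.3386, M+6 0.2713, M+8 0.1087, M+10 0.0174. Base peak = M+4.
P(M+4) = C(5,2) × 0.5551^3 × 0.4449^2 = 10 × 0.1710463 × 0.19793601 = 0.338562 (base)
P(M+10) = C(5,5) × 0.5551^0 × 0.4449^5 = 1 × 1.0000 × 0.01743059 = 0.017431
Relative intensity = 0.017431 / 0.338562 × 100 = 5.1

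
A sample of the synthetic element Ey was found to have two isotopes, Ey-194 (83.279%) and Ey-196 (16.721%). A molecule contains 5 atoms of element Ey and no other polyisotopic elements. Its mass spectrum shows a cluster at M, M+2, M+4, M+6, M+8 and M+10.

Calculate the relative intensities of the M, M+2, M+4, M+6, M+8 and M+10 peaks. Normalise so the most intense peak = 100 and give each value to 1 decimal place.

99.6 : 100.0 : 40.2 : 8.1 : 0.8 : 0.0

Each Ey atom is independently Ey-194 (p = 0.83279) or Ey-196 (q = 0.16721); the cluster is the binomial expansion (p + q)^5.
P(M) = 0.83279^5 = 0.400569
P(M+2) = 5 × 0.83279^4 × 0.16721^1 = 0.402137
P(M+4) = 10 × 0.83279^3 × 0.16721^2 = 0.161485
P(M+6) = 10 × 0.83279^2 × 0.16721^3 = 0.032423
P(M+8) = 5 × 0.83279^1 × 0.16721^4 = 0.003255
P(M+10) = 0.16721^5 = 0.000131
The M+2 peak is largest (0.402137); scaling to 100 gives 99.6 : 100.0 : 40.2 : 8.1 : 0.8 : 0.0.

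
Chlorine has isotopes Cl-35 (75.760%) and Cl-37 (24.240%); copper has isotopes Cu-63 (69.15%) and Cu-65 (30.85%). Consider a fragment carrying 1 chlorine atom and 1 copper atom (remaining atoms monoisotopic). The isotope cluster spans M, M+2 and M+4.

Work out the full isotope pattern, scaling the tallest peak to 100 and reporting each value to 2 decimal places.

Chlorine pattern (n=1): 0.7576 : 0.2424
Copper pattern (n=1): 0.6915 : 0.3085
Convolve the two distributions (both contribute in 2-u steps):
  M: 0.7576×0.6915 = 0.523880
  M+2: 0.7576×0.3085 + 0.2424×0.6915 = 0.401339
  M+4: 0.2424×0.3085 = 0.074780
Scale to base peak (0.523880) = 100: 100.00 : 76.61 : 14.27

100.00 : 76.61 : 14.27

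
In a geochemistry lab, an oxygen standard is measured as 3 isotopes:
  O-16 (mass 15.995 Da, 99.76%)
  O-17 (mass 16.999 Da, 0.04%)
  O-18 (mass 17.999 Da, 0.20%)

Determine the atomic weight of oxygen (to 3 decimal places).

Ar = Σ fᵢ·mᵢ = 0.9976 × 15.995 + 0.0004 × 16.999 + 0.0020 × 17.999
= 15.9566 + 0.0068 + 0.0360 = 15.9994 Da

15.999 Da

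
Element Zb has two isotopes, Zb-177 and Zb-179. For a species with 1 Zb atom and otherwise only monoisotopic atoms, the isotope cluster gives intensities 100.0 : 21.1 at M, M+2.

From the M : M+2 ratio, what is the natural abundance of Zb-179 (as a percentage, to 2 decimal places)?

17.42%

Let p = fractional abundance of Zb-177. I(M+2)/I(M) = [C(1,1)·p^0·(1−p)] / p^1 = 1·(1−p)/p = 21.1/100.0 = 0.2110
(1−p)/p = 0.2110/1 = 0.2110  ⇒  p = 1/(1 + 0.2110) = 0.8258
Zb-177: 82.58%, Zb-179: 17.42%.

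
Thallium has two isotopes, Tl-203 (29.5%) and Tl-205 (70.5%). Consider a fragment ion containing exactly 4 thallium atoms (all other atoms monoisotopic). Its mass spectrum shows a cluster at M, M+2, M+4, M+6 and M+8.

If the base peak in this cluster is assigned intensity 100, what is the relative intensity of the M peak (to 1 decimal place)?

1.8

(0.295 + 0.705)^4 gives M 0.0076, M+2 0.0724, M+4 0.2595, M+6 0.4135, M+8 0.2470; the largest is M+6.
P(M+6) = C(4,3) × 0.295^1 × 0.705^3 = 4 × 0.2950 × 0.35040263 = 0.413475 (base)
P(M) = C(4,0) × 0.295^4 × 0.705^0 = 1 × 0.00757335 × 1.0000 = 0.007573
Relative intensity = 0.007573 / 0.413475 × 100 = 1.8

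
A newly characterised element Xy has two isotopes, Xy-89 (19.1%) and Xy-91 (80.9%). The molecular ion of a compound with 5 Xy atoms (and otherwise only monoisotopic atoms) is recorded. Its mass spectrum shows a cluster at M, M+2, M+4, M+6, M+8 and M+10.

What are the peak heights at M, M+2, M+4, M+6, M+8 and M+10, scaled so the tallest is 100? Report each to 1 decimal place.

0.1 : 1.3 : 11.1 : 47.2 : 100.0 : 84.7

Expanding (0.191 + 0.809)^5:
P(M) = 0.191^5 = 0.000254
P(M+2) = 5 × 0.191^4 × 0.809^1 = 0.005383
P(M+4) = 10 × 0.191^3 × 0.809^2 = 0.045603
P(M+6) = 10 × 0.191^2 × 0.809^3 = 0.193158
P(M+8) = 5 × 0.191^1 × 0.809^4 = 0.409070
P(M+10) = 0.809^5 = 0.346531
The M+8 peak is largest (0.409070); scaling to 100 gives 0.1 : 1.3 : 11.1 : 47.2 : 100.0 : 84.7.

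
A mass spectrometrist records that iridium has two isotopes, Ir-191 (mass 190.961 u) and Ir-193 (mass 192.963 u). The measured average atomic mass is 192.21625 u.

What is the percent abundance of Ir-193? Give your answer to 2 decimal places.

With x = fraction of Ir-191 (so Ir-193 is 1 − x):
190.961·x + 192.963·(1 − x) = 192.21625
(190.961 − 192.963)·x = 192.21625 − 192.963
x = -0.74675 / -2.002 = 0.37300 → 37.30% Ir-191, 62.70% Ir-193.

62.70%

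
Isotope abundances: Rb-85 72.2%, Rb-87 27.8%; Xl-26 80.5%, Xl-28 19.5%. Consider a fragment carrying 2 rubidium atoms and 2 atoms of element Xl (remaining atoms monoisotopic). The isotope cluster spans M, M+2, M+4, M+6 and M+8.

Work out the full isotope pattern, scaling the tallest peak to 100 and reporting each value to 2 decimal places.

79.71 : 100.00 : 46.23 : 9.33 : 0.69

Rubidium pattern (n=2): 0.521284 : 0.401432 : 0.077284
Element Xl pattern (n=2): 0.648025 : 0.31395 : 0.038025
Convolve the two distributions (both contribute in 2-u steps):
  M: 0.521284×0.648025 = 0.337805
  M+2: 0.521284×0.31395 + 0.401432×0.648025 = 0.423795
  M+4: 0.521284×0.038025 + 0.401432×0.31395 + 0.077284×0.648025 = 0.195933
  M+6: 0.401432×0.038025 + 0.077284×0.31395 = 0.039528
  M+8: 0.077284×0.038025 = 0.002939
Scale to base peak (0.423795) = 100: 79.71 : 100.00 : 46.23 : 9.33 : 0.69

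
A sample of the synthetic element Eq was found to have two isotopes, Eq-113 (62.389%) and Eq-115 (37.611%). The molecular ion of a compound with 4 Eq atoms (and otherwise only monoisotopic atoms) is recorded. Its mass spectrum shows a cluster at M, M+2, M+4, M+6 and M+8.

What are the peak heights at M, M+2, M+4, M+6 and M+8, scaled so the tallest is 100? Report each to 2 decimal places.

Each Eq atom is independently Eq-113 (p = 0.62389) or Eq-115 (q = 0.37611); the cluster is the binomial expansion (p + q)^4.
P(M) = 0.62389^4 = 0.151507
P(M+2) = 4 × 0.62389^3 × 0.37611^1 = 0.365341
P(M+4) = 6 × 0.62389^2 × 0.37611^2 = 0.330367
P(M+6) = 4 × 0.62389^1 × 0.37611^3 = 0.132774
P(M+8) = 0.37611^4 = 0.020011
The M+2 peak is largest (0.365341); scaling to 100 gives 41.47 : 100.00 : 90.43 : 36.34 : 5.48.

41.47 : 100.00 : 90.43 : 36.34 : 5.48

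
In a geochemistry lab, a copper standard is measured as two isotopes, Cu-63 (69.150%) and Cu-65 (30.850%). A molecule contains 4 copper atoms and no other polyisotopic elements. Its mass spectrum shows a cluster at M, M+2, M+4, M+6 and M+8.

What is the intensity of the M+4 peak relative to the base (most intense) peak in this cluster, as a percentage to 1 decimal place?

66.9%

Term probabilities: M 0.2286, M+2 0.4080, M+4 0.2731, M+6 0.0812, M+8 0.0091. Base peak = M+2.
P(M+2) = C(4,1) × 0.69150^3 × 0.30850^1 = 4 × 0.33065611 × 0.3085 = 0.408030 (base)
P(M+4) = C(4,2) × 0.69150^2 × 0.30850^2 = 6 × 0.47817225 × 0.09517225 = 0.273052
Relative intensity = 0.273052 / 0.408030 × 100 = 66.9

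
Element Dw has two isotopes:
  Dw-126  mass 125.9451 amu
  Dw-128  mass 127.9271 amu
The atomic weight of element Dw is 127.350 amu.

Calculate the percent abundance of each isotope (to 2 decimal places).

With x = fraction of Dw-126 (so Dw-128 is 1 − x):
125.9451·x + 127.9271·(1 − x) = 127.350
(125.9451 − 127.9271)·x = 127.350 − 127.9271
x = -0.5771 / -1.9820 = 0.29117 → 29.12% Dw-126, 70.88% Dw-128.

Dw-126: 29.12%, Dw-128: 70.88%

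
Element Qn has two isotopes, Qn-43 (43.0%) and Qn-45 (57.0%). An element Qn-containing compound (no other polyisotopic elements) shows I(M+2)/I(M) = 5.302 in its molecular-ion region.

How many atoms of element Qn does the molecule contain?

4

With n Qn atoms, P(M+2)/P(M) = C(n,1)·p^(n−1)q / p^n = n·q/p = n · 0.570/0.430.
n = 5.302 × 0.430/0.570 = 4.00 ≈ 4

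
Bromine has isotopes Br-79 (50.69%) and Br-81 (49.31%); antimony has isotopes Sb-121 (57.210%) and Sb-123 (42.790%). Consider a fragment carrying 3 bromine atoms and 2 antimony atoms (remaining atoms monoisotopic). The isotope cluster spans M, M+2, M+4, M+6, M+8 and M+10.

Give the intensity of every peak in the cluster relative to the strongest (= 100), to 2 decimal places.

Bromine pattern (n=3): 0.13024674 : 0.3801026 : 0.36975457 : 0.11989609
Antimony pattern (n=2): 0.32729841 : 0.48960318 : 0.18309841
Convolve the two distributions (both contribute in 2-u steps):
  M: 0.13024674×0.32729841 = 0.042630
  M+2: 0.13024674×0.48960318 + 0.3801026×0.32729841 = 0.188176
  M+4: 0.13024674×0.18309841 + 0.3801026×0.48960318 + 0.36975457×0.32729841 = 0.330967
  M+6: 0.3801026×0.18309841 + 0.36975457×0.48960318 + 0.11989609×0.32729841 = 0.289871
  M+8: 0.36975457×0.18309841 + 0.11989609×0.48960318 = 0.126403
  M+10: 0.11989609×0.18309841 = 0.021953
Scale to base peak (0.330967) = 100: 12.88 : 56.86 : 100.00 : 87.58 : 38.19 : 6.63

12.88 : 56.86 : 100.00 : 87.58 : 38.19 : 6.63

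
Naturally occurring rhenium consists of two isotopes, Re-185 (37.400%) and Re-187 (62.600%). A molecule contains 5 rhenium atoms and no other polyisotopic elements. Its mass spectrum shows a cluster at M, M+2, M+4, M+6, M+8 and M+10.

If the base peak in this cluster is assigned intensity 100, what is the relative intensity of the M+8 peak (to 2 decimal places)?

83.69

Binomial terms of (0.37400 + 0.62600)^5: M 0.0073, M+2 0.0612, M+4 0.2050, M+6 0.3431, M+8 0.2872, M+10 0.0961 → M+6 is the base peak.
P(M+6) = C(5,3) × 0.37400^2 × 0.62600^3 = 10 × 0.139876 × 0.24531438 = 0.343136 (base)
P(M+8) = C(5,4) × 0.37400^1 × 0.62600^4 = 5 × 0.3740 × 0.1535668 = 0.287170
Relative intensity = 0.287170 / 0.343136 × 100 = 83.69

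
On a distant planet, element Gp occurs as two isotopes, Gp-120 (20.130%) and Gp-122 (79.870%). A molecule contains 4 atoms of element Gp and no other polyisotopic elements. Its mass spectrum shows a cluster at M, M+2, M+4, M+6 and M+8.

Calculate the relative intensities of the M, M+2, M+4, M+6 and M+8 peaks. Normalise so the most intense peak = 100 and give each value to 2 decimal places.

0.40 : 6.35 : 37.81 : 100.00 : 99.19

Expanding (0.20130 + 0.79870)^4:
P(M) = 0.20130^4 = 0.001642
P(M+2) = 4 × 0.20130^3 × 0.79870^1 = 0.026060
P(M+4) = 6 × 0.20130^2 × 0.79870^2 = 0.155098
P(M+6) = 4 × 0.20130^1 × 0.79870^3 = 0.410256
P(M+8) = 0.79870^4 = 0.406944
The M+6 peak is largest (0.410256); scaling to 100 gives 0.40 : 6.35 : 37.81 : 100.00 : 99.19.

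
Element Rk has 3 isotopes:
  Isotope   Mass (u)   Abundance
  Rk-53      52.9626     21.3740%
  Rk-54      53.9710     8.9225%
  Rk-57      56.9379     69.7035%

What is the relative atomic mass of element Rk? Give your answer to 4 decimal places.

Weight each isotope mass by its fractional abundance: 0.213740 × 52.9626 + 0.089225 × 53.9710 + 0.697035 × 56.9379
= 11.32023 + 4.81556 + 39.68771 = 55.82350 u

55.8235 u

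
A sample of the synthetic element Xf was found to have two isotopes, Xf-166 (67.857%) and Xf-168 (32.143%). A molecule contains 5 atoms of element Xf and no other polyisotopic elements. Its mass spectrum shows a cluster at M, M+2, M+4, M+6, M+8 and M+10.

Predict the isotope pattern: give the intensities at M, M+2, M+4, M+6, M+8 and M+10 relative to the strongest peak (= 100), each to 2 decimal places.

42.22 : 100.00 : 94.74 : 44.88 : 10.63 : 1.01

Each Xf atom is independently Xf-166 (p = 0.67857) or Xf-168 (q = 0.32143); the cluster is the binomial expansion (p + q)^5.
P(M) = 0.67857^5 = 0.143871
P(M+2) = 5 × 0.67857^4 × 0.32143^1 = 0.340749
P(M+4) = 10 × 0.67857^3 × 0.32143^2 = 0.322817
P(M+6) = 10 × 0.67857^2 × 0.32143^3 = 0.152914
P(M+8) = 5 × 0.67857^1 × 0.32143^4 = 0.036217
P(M+10) = 0.32143^5 = 0.003431
The M+2 peak is largest (0.340749); scaling to 100 gives 42.22 : 100.00 : 94.74 : 44.88 : 10.63 : 1.01.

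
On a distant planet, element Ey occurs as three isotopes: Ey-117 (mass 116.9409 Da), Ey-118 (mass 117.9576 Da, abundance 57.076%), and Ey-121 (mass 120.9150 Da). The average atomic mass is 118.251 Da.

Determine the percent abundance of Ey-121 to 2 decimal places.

18.36%

Let x and y be the fractions of Ey-117 and Ey-121. Then x + y = 1 − 0.57076 = 0.42924 and 116.9409x + 120.9150y = 118.251 − 0.57076×117.9576 = 50.925520224.
Substituting: 116.9409x + 120.9150(0.42924 − x) = 50.925520224
(116.9409 − 120.9150)x = -0.976034376  ⇒  x = 0.24560, y = 0.18364
Ey-117: 24.56%, Ey-121: 18.36%.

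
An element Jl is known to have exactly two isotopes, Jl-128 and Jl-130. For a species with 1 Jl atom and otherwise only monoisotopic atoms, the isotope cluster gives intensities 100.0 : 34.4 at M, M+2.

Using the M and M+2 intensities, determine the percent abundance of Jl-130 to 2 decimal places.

25.60%

If p is the fraction of Jl that is Jl-128, then I(M+2)/I(M) = [C(1,1)·p^0·(1−p)] / p^1 = 1·(1−p)/p = 34.4/100.0 = 0.3440
(1−p)/p = 0.3440/1 = 0.3440  ⇒  p = 1/(1 + 0.3440) = 0.7440
Jl-128: 74.40%, Jl-130: 25.60%.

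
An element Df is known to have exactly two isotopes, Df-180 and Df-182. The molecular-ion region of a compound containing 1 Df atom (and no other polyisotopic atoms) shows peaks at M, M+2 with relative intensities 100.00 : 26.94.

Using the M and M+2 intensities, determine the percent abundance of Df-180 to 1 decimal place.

78.8%

Write p for the Df-180 fraction. I(M+2)/I(M) = [C(1,1)·p^0·(1−p)] / p^1 = 1·(1−p)/p = 26.94/100.00 = 0.2694
(1−p)/p = 0.2694/1 = 0.2694  ⇒  p = 1/(1 + 0.2694) = 0.7878
Df-180: 78.8%, Df-182: 21.2%.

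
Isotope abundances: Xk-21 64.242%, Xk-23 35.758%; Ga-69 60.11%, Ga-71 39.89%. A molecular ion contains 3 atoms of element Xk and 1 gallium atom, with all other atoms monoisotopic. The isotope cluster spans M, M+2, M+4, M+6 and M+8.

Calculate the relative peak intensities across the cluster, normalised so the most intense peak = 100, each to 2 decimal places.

Element Xk pattern (n=3): 0.26512895 : 0.44272351 : 0.24642612 : 0.04572141
Gallium pattern (n=1): 0.6011 : 0.3989
Convolve the two distributions (both contribute in 2-u steps):
  M: 0.26512895×0.6011 = 0.159369
  M+2: 0.26512895×0.3989 + 0.44272351×0.6011 = 0.371881
  M+4: 0.44272351×0.3989 + 0.24642612×0.6011 = 0.324729
  M+6: 0.24642612×0.3989 + 0.04572141×0.6011 = 0.125783
  M+8: 0.04572141×0.3989 = 0.018238
Scale to base peak (0.371881) = 100: 42.85 : 100.00 : 87.32 : 33.82 : 4.90

42.85 : 100.00 : 87.32 : 33.82 : 4.90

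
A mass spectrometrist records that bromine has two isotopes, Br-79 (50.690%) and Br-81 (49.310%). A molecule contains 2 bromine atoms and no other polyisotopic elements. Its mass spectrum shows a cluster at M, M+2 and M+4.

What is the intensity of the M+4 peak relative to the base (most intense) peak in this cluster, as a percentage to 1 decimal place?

48.6%

(0.50690 + 0.49310)^2 gives M 0.2569, M+2 0.4999, M+4 0.2431; the largest is M+2.
P(M+2) = C(2,1) × 0.50690^1 × 0.49310^1 = 2 × 0.5069 × 0.4931 = 0.499905 (base)
P(M+4) = C(2,2) × 0.50690^0 × 0.49310^2 = 1 × 1.0000 × 0.24314761 = 0.243148
Relative intensity = 0.243148 / 0.499905 × 100 = 48.6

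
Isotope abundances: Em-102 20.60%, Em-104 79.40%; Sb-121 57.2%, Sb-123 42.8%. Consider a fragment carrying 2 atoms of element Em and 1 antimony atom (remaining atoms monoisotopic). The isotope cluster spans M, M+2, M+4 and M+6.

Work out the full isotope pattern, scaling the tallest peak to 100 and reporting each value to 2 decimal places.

4.85 : 41.01 : 100.00 : 53.90

Element Em pattern (n=2): 0.042436 : 0.327128 : 0.630436
Antimony pattern (n=1): 0.5720 : 0.4280
Convolve the two distributions (both contribute in 2-u steps):
  M: 0.042436×0.5720 = 0.024273
  M+2: 0.042436×0.4280 + 0.327128×0.5720 = 0.205280
  M+4: 0.327128×0.4280 + 0.630436×0.5720 = 0.500620
  M+6: 0.630436×0.4280 = 0.269827
Scale to base peak (0.500620) = 100: 4.85 : 41.01 : 100.00 : 53.90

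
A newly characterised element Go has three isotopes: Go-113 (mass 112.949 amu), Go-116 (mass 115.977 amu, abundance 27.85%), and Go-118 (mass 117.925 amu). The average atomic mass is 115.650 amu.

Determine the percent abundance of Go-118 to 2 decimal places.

37.33%

Let x and y be the fractions of Go-113 and Go-118. Then x + y = 1 − 0.2785 = 0.7215 and 112.949x + 117.925y = 115.650 − 0.2785×115.977 = 83.3504055.
Substituting: 112.949x + 117.925(0.7215 − x) = 83.3504055
(112.949 − 117.925)x = -1.732482  ⇒  x = 0.34817, y = 0.37333
Go-113: 34.82%, Go-118: 37.33%.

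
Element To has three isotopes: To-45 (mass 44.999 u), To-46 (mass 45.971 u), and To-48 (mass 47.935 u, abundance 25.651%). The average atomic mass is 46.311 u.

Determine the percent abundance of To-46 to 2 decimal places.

Let x and y be the fractions of To-45 and To-46. Then x + y = 1 − 0.25651 = 0.74349 and 44.999x + 45.971y = 46.311 − 0.25651×47.935 = 34.01519315.
Substituting: 44.999x + 45.971(0.74349 − x) = 34.01519315
(44.999 − 45.971)x = -0.16378564  ⇒  x = 0.16850, y = 0.57499
To-45: 16.85%, To-46: 57.50%.

57.50%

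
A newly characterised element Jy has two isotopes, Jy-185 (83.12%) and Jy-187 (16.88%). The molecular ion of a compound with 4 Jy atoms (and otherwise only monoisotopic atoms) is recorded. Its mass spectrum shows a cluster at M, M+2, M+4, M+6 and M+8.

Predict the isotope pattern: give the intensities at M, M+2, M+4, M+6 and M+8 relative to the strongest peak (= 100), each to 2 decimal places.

The 4 Jy atoms are independent, so intensities follow the terms of (0.8312 + 0.1688)^4.
P(M) = 0.8312^4 = 0.477334
P(M+2) = 4 × 0.8312^3 × 0.1688^1 = 0.387748
P(M+4) = 6 × 0.8312^2 × 0.1688^2 = 0.118116
P(M+6) = 4 × 0.8312^1 × 0.1688^3 = 0.015991
P(M+8) = 0.1688^4 = 0.000812
The M peak is largest (0.477334); scaling to 100 gives 100.00 : 81.23 : 24.74 : 3.35 : 0.17.

100.00 : 81.23 : 24.74 : 3.35 : 0.17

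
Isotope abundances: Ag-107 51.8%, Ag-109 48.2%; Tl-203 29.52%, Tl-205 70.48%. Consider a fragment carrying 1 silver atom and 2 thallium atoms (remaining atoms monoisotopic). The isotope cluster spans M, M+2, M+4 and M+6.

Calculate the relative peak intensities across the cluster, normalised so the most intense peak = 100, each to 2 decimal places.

Silver pattern (n=1): 0.5180 : 0.4820
Thallium pattern (n=2): 0.08714304 : 0.41611392 : 0.49674304
Convolve the two distributions (both contribute in 2-u steps):
  M: 0.5180×0.08714304 = 0.045140
  M+2: 0.5180×0.41611392 + 0.4820×0.08714304 = 0.257550
  M+4: 0.5180×0.49674304 + 0.4820×0.41611392 = 0.457880
  M+6: 0.4820×0.49674304 = 0.239430
Scale to base peak (0.457880) = 100: 9.86 : 56.25 : 100.00 : 52.29

9.86 : 56.25 : 100.00 : 52.29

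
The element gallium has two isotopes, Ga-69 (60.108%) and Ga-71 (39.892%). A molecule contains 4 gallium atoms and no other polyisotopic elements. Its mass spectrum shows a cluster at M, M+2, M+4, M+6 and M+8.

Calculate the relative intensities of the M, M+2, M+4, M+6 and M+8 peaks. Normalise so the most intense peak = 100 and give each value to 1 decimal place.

37.7 : 100.0 : 99.6 : 44.0 : 7.3

The 4 Ga atoms are independent, so intensities follow the terms of (0.60108 + 0.39892)^4.
P(M) = 0.60108^4 = 0.130536
P(M+2) = 4 × 0.60108^3 × 0.39892^1 = 0.346531
P(M+4) = 6 × 0.60108^2 × 0.39892^2 = 0.344975
P(M+6) = 4 × 0.60108^1 × 0.39892^3 = 0.152633
P(M+8) = 0.39892^4 = 0.025325
The M+2 peak is largest (0.346531); scaling to 100 gives 37.7 : 100.0 : 99.6 : 44.0 : 7.3.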